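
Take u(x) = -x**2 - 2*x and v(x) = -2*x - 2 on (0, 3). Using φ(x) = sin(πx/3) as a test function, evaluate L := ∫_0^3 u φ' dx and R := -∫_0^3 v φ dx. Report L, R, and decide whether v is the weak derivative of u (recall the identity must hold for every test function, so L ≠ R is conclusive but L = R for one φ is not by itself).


LHS = 30/π, RHS = 30/π. Yes, v = u' weakly.

u(x) = -x**2 - 2*x, classical derivative u'(x) = -2*x - 2.
φ(x) = sin(πx/3), so φ'(x) = π*cos(π*x/3)/3.
Note φ(0) = φ(3) = 0, so the boundary term u·φ vanishes.
LHS = ∫_0^3 u(x) φ'(x) dx = ∫_0^3 (-π*x^2*cos(π*x/3)/3 - 2*π*x*cos(π*x/3)/3) dx. Term by term:
  ∫_0^3 -2*π*x*cos(π*x/3)/3 dx = 12/π;  ∫_0^3 -π*x^2*cos(π*x/3)/3 dx = 18/π.
Sum: 12/π + 18/π = 30/π.
So LHS = 30/π.
∫_0^3 v(x) φ(x) dx = ∫_0^3 (-2*x*sin(π*x/3) - 2*sin(π*x/3)) dx. Term by term:
  ∫_0^3 -2*sin(π*x/3) dx = -12/π;  ∫_0^3 -2*x*sin(π*x/3) dx = -18/π.
Sum: -12/π − 18/π = -30/π.
So RHS = -∫_0^3 v(x) φ(x) dx = 30/π.
LHS = RHS, so the identity holds for this test φ.
Moreover u is smooth here and v(x) = u'(x) = -2*x - 2 pointwise, so the identity holds for every test function. Hence v is the weak derivative of u.


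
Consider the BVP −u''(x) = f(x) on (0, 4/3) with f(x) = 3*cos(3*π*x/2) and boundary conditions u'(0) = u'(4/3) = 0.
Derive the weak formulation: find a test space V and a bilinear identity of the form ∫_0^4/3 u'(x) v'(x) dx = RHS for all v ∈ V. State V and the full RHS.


V = H^1(0, 4/3) (no boundary constraint on v; u is determined up to an additive constant); weak form: ∫_0^4/3 u'v' dx = ∫_0^4/3 (3*cos(3*π*x/2)) v dx for all v ∈ V.

Multiply both sides by a test function v and integrate from 0 to 4/3:
  ∫_0^4/3 −u''(x) v(x) dx = ∫_0^4/3 f(x) v(x) dx.
Integrate the LHS by parts once:
  ∫_0^4/3 −u'' v dx = −[u'(x) v(x)]_0^4/3 + ∫_0^4/3 u'(x) v'(x) dx.
Thus ∫_0^4/3 u'(x) v'(x) dx = ∫_0^4/3 f(x) v(x) dx + [u'(x) v(x)]_0^4/3.
Choose V so that boundary terms are either known or forced to vanish.
u has homogeneous Neumann: u'(0) = u'(4/3) = 0. So [u' v]_0^4/3 = 0·v(4/3) − 0·v(0) = 0 for any v; take V = H^1(0, 4/3).
Weak formulation: find u (satisfying any essential BC) such that ∫_0^4/3 u'(x) v'(x) dx = ∫_0^4/3 f v dx for all v ∈ V (homogeneous Neumann, so boundary terms vanish).
Substituting f(x) = 3*cos(3*π*x/2), the right-hand side is ∫_0^4/3 (3*cos(3*π*x/2)) v dx.
Compatibility check (pure Neumann): taking v ≡ 1 ∈ V gives 0 = ∫_0^4/3 f dx + (0) − (0), i.e. ∫_0^4/3 f dx must equal u'(0) − u'(4/3) = 0. Indeed ∫_0^4/3 (3*cos(3*π*x/2)) dx = 0, so the data are compatible. The solution is then unique only up to an additive constant (fix it e.g. by requiring ∫_0^4/3 u dx = 0).


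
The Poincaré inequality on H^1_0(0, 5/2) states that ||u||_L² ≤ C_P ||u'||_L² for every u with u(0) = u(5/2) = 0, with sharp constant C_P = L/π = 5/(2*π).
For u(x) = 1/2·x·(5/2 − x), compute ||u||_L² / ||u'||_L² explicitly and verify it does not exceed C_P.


||u||_L² / ||u'||_L² = sqrt(10)/4 < C_P = 5/(2*π).

u(x) = 1/2·x·(5/2 − x), so u'(x) = 5/4 - x.
u(x) = 1/2·x·(5/2 − x) vanishes at x = 0 and x = 5/2, so u ∈ H^1_0(0, 5/2). Differentiate via the product rule and integrate the resulting polynomials term by term.
  ∫_0^5/2 u² dx = ∫_0^5/2 (x^4/4 - 5*x^3/4 + 25*x^2/16) dx. Term by term:
    ∫_0^5/2 x^4/4 dx = 625/128;  ∫_0^5/2 -5*x^3/4 dx = -3125/256;  ∫_0^5/2 25*x^2/16 dx = 3125/384.
  Sum: 625/128 − 3125/256 + 3125/384 = 625/768.
  ∫_0^5/2 (u')² dx = ∫_0^5/2 (x^2 - 5*x/2 + 25/16) dx. Term by term:
    ∫_0^5/2 x^2 dx = 125/24;  ∫_0^5/2 -5*x/2 dx = -125/16;  ∫_0^5/2 25/16 dx = 125/32.
  Sum: 125/24 − 125/16 + 125/32 = 125/96.
∫_0^5/2 u² dx = 625/768, so ||u||_L² = 25*sqrt(3)/48.
∫_0^5/2 (u')² dx = 125/96, so ||u'||_L² = 5*sqrt(30)/24.
Ratio ||u||_L² / ||u'||_L² = sqrt(10)/4.
Sharp Poincaré constant on H^1_0(0, 5/2) is C_P = L/π = 5/(2*π), achieved by sin(2*π/5·x).
A polynomial bump cannot attain the sharp Poincaré constant (only the first sine eigenfunction does), so the ratio is strictly less than C_P, consistent with ||u||_L² ≤ C_P ||u'||_L².


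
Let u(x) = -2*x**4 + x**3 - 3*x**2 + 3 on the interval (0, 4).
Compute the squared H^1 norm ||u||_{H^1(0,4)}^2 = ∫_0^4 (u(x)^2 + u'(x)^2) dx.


||u||_{H^1}^2 = 11092052/45

The H^1 norm (squared) on an interval (0, L) is
  ||u||_{H^1}^2 = ∫_0^L u(x)^2 dx + ∫_0^L u'(x)^2 dx.
Compute u'(x) = -8*x**3 + 3*x**2 - 6*x.
Then u(x)^2 = 4*x**8 - 4*x**7 + 13*x**6 - 6*x**5 - 3*x**4 + 6*x**3 - 18*x**2 + 9 and u'(x)^2 = 64*x**6 - 48*x**5 + 105*x**4 - 36*x**3 + 36*x**2.
Integrate each monomial from 0 to 4 using ∫_0^4 c·x^n dx = c·4^(n+1)/(n+1):
  ∫_0^4 u(x)^2 dx = ∫_0^4 (4*x^8 - 4*x^7 + 13*x^6 - 6*x^5 - 3*x^4 + 6*x^3 - 18*x^2 + 9) dx. Term by term:
    ∫_0^4 4*x^8 dx = 1048576/9;  ∫_0^4 -4*x^7 dx = -32768;  ∫_0^4 13*x^6 dx = 212992/7;
    ∫_0^4 -6*x^5 dx = -4096;  ∫_0^4 -3*x^4 dx = -3072/5;  ∫_0^4 6*x^3 dx = 384;
    ∫_0^4 -18*x^2 dx = -384;  ∫_0^4 9 dx = 36.
  Sum: 1048576/9 − 32768 + 212992/7 − 4096 − 3072/5 + 384 − 384 + 36 = 34490444/315.
  ∫_0^4 u'(x)^2 dx = ∫_0^4 (64*x^6 - 48*x^5 + 105*x^4 - 36*x^3 + 36*x^2) dx. Term by term:
    ∫_0^4 64*x^6 dx = 1048576/7;  ∫_0^4 -48*x^5 dx = -32768;  ∫_0^4 105*x^4 dx = 21504;
    ∫_0^4 -36*x^3 dx = -2304;  ∫_0^4 36*x^2 dx = 768.
  Sum: 1048576/7 − 32768 + 21504 − 2304 + 768 = 958976/7.
Adding: ||u||_{H^1}^2 = 34490444/315 + 958976/7 = 11092052/45.


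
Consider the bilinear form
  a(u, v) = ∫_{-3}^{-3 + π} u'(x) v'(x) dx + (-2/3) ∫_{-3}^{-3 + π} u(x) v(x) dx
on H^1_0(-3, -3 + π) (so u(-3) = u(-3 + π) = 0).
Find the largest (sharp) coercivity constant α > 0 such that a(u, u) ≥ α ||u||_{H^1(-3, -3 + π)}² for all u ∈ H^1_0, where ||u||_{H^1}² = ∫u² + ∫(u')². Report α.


α = 1/6

Coercivity of a(·,·) on H^1_0(-3, -3 + π) means a(u, u) ≥ α ||u||_{H^1}² for every u ∈ H^1_0.
The interval has length L = π, and Poincaré/coercivity depend only on L. Here a(u, u) = ∫(u')² + (-2/3)·∫u².
Here c = -2/3 < 0 with |c| < (π/L)² = 1, so coercivity still holds. The condition a(u,u) ≥ α||u||_{H^1}² reads (1−α)∫(u')² ≥ (α−c)∫u². Any admissible α is ≤ 1 (rapidly oscillating u have ∫u²/∫(u')² → 0), and α = 1 would force 0 ≥ (1−c)∫u², impossible since c < 1; so 1−α > 0. By the sharp Poincaré inequality on H^1_0 of an interval of length L, ∫(u')² ≥ (π/L)²∫u² with equality for the first sine mode sin(π(x−x₀)/L) (x₀ the left endpoint), so the inequality holds for all u iff (1−α)(π/L)² ≥ α − c, i.e. α ≤ ((π/L)² + c)/((π/L)² + 1) = (1 + c(L/π)²)/(1 + (L/π)²). (Direct route, valid since c ≤ 0: Poincaré gives c∫u² ≥ c(L/π)²∫(u')², so a(u,u) ≥ (1 + c(L/π)²)∫(u')², while ||u||_{H^1}² ≤ (1 + (L/π)²)∫(u')²; dividing yields the same α.) With (π/L)² = 1 and c = -2/3, the largest admissible constant is α = ((π/L)² + c)/((π/L)² + 1).
Simplifying, α = 1/6.


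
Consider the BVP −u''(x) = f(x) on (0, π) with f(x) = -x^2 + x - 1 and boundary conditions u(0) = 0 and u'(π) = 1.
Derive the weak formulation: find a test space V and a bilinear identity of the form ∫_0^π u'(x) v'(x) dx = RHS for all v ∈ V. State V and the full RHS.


V = {v ∈ H^1(0, π) : v(0) = 0} (test functions vanish at x = 0 where u is specified); weak form: ∫_0^π u'v' dx = ∫_0^π (-x^2 + x - 1) v dx + v(π) for all v ∈ V.

Multiply both sides by a test function v and integrate from 0 to π:
  ∫_0^π −u''(x) v(x) dx = ∫_0^π f(x) v(x) dx.
Integrate the LHS by parts once:
  ∫_0^π −u'' v dx = −[u'(x) v(x)]_0^π + ∫_0^π u'(x) v'(x) dx.
Thus ∫_0^π u'(x) v'(x) dx = ∫_0^π f(x) v(x) dx + [u'(x) v(x)]_0^π.
Choose V so that boundary terms are either known or forced to vanish.
Mixed BC: u(0) = 0 (Dirichlet) and u'(π) = 1 (Neumann). Define V = {v ∈ H^1(0, π) : v(0) = 0}. Then [u' v]_0^π = u'(π)·v(π) − u'(0)·0 = v(π).
Weak formulation: find u (satisfying any essential BC) such that ∫_0^π u'(x) v'(x) dx = ∫_0^π f v dx + v(π) for all v ∈ V (Dirichlet at 0 absorbed into V; Neumann datum at x = π contributes the boundary term).
Substituting f(x) = -x^2 + x - 1, the right-hand side is ∫_0^π (-x^2 + x - 1) v dx + v(π).


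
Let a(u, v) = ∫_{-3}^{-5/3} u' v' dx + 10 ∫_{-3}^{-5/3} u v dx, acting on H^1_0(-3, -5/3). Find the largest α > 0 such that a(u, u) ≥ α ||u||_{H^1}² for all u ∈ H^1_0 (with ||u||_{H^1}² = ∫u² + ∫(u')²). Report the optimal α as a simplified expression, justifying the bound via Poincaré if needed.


α = 1

Coercivity of a(·,·) on H^1_0(-3, -5/3) means a(u, u) ≥ α ||u||_{H^1}² for every u ∈ H^1_0.
The interval has length L = 4/3, and Poincaré/coercivity depend only on L. Here a(u, u) = ∫(u')² + (10)·∫u².
Here c = 10 ≥ 1, so a(u,u) = ∫(u')² + c∫u² ≥ ∫(u')² + ∫u² = ||u||_{H^1}², i.e. α = 1 works. No larger α is possible: a(u,u) ≥ α||u||_{H^1}² means (1−α)∫(u')² ≥ (α−c)∫u², and for the modes u_n = sin(nπ(x−x₀)/L) (x₀ the left endpoint) one has ∫u_n²/∫(u_n')² = (L/(nπ))² → 0, so a(u_n,u_n)/||u_n||_{H^1}² → 1. Hence the optimal constant is α = 1.
Therefore α = 1.


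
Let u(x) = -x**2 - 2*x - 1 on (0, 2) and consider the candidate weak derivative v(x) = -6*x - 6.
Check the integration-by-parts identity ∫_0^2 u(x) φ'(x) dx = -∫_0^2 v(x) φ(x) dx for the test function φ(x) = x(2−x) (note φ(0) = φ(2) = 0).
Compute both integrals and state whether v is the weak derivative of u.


LHS = 16/3, RHS = 16. No, v is not the weak derivative of u.

u(x) = -x**2 - 2*x - 1, classical derivative u'(x) = -2*x - 2.
φ(x) = x(2−x), so φ'(x) = 2 - 2*x.
Note φ(0) = φ(2) = 0, so the boundary term u·φ vanishes.
LHS = ∫_0^2 u(x) φ'(x) dx = ∫_0^2 (2*x^3 + 2*x^2 - 2*x - 2) dx. Term by term:
  ∫_0^2 2*x^3 dx = 8;  ∫_0^2 2*x^2 dx = 16/3;  ∫_0^2 -2*x dx = -4;
  ∫_0^2 -2 dx = -4.
Sum: 8 + 16/3 − 4 − 4 = 16/3.
So LHS = 16/3.
∫_0^2 v(x) φ(x) dx = ∫_0^2 (6*x^3 - 6*x^2 - 12*x) dx. Term by term:
  ∫_0^2 6*x^3 dx = 24;  ∫_0^2 -6*x^2 dx = -16;  ∫_0^2 -12*x dx = -24.
Sum: 24 − 16 − 24 = -16.
So RHS = -∫_0^2 v(x) φ(x) dx = 16.
LHS − RHS = -32/3 ≠ 0, so the identity fails.
(For a valid weak derivative the identity must hold for EVERY test function, in particular this one. The failure shows v is NOT the weak derivative of u.)
Correct weak derivative would be u'(x) = -2*x - 2.


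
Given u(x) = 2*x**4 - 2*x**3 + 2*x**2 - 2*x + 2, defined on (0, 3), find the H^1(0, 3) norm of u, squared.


||u||_{H^1}^2 = 116169/7

The H^1 norm (squared) on an interval (0, L) is
  ||u||_{H^1}^2 = ∫_0^L u(x)^2 dx + ∫_0^L u'(x)^2 dx.
Compute u'(x) = 8*x**3 - 6*x**2 + 4*x - 2.
Then u(x)^2 = 4*x**8 - 8*x**7 + 12*x**6 - 16*x**5 + 20*x**4 - 16*x**3 + 12*x**2 - 8*x + 4 and u'(x)^2 = 64*x**6 - 96*x**5 + 100*x**4 - 80*x**3 + 40*x**2 - 16*x + 4.
Integrate each monomial from 0 to 3 using ∫_0^3 c·x^n dx = c·3^(n+1)/(n+1):
  ∫_0^3 u(x)^2 dx = ∫_0^3 (4*x^8 - 8*x^7 + 12*x^6 - 16*x^5 + 20*x^4 - 16*x^3 + 12*x^2 - 8*x + 4) dx. Term by term:
    ∫_0^3 4*x^8 dx = 8748;  ∫_0^3 -8*x^7 dx = -6561;  ∫_0^3 12*x^6 dx = 26244/7;
    ∫_0^3 -16*x^5 dx = -1944;  ∫_0^3 20*x^4 dx = 972;  ∫_0^3 -16*x^3 dx = -324;
    ∫_0^3 12*x^2 dx = 108;  ∫_0^3 -8*x dx = -36;  ∫_0^3 4 dx = 12.
  Sum: 8748 − 6561 + 26244/7 − 1944 + 972 − 324 + 108 − 36 + 12 = 33069/7.
  ∫_0^3 u'(x)^2 dx = ∫_0^3 (64*x^6 - 96*x^5 + 100*x^4 - 80*x^3 + 40*x^2 - 16*x + 4) dx. Term by term:
    ∫_0^3 64*x^6 dx = 139968/7;  ∫_0^3 -96*x^5 dx = -11664;  ∫_0^3 100*x^4 dx = 4860;
    ∫_0^3 -80*x^3 dx = -1620;  ∫_0^3 40*x^2 dx = 360;  ∫_0^3 -16*x dx = -72;
    ∫_0^3 4 dx = 12.
  Sum: 139968/7 − 11664 + 4860 − 1620 + 360 − 72 + 12 = 83100/7.
Adding: ||u||_{H^1}^2 = 33069/7 + 83100/7 = 116169/7.


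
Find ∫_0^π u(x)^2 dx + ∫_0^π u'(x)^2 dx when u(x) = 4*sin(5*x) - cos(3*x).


||u||_{H^1(0,π)}^2 = 213*π

u'(x) = 3*sin(3*x) + 20*cos(5*x).
Expand u² and (u')² and integrate term by term on (0, π), using: for integers n ≥ 1, ∫_0^π sin²(nx) dx = ∫_0^π cos²(nx) dx = π/2; for n ≠ n', ∫_0^π sin(nx)sin(n'x) dx = ∫_0^π cos(nx)cos(n'x) dx = 0; and by product-to-sum, ∫_0^π sin(nx)cos(n'x) dx = ½∫_0^π [sin((n+n')x) + sin((n−n')x)] dx, which is 0 when n+n' is even and 2n/(n²−n'²) when n+n' is odd (it need not vanish on (0, π)).
  u² squared terms: (-1)²·∫cos(3x)² dx = 1·π/2 = π/2;  (4)²·∫sin(5x)² dx = 16·π/2 = 8*π.
  u² cross terms: 2·(-1)·(4)·∫cos(3x)·sin(5x) dx = -8·(0) = 0.
  So ∫_0^π u² dx = π/2 + 8*π + 0 = 17*π/2.
  (u')² squared terms: (3)²·∫sin(3x)² dx = 9·π/2 = 9*π/2;  (20)²·∫cos(5x)² dx = 400·π/2 = 200*π.
  (u')² cross terms: 2·(3)·(20)·∫sin(3x)·cos(5x) dx = 120·(0) = 0.
  So ∫_0^π (u')² dx = 9*π/2 + 200*π + 0 = 409*π/2.
||u||_{H^1}^2 = (17*π/2) + (409*π/2) = 213*π.


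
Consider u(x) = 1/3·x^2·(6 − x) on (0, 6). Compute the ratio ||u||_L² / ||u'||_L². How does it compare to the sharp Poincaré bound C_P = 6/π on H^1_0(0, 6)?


||u||_L² / ||u'||_L² = 3*sqrt(14)/7 < C_P = 6/π.

u(x) = 1/3·x^2·(6 − x), so u'(x) = x*(4 - x).
u(x) = 1/3·x^2·(6 − x) vanishes at x = 0 and x = 6, so u ∈ H^1_0(0, 6). Differentiate via the product rule and integrate the resulting polynomials term by term.
  ∫_0^6 u² dx = ∫_0^6 (x^6/9 - 4*x^5/3 + 4*x^4) dx. Term by term:
    ∫_0^6 x^6/9 dx = 31104/7;  ∫_0^6 -4*x^5/3 dx = -10368;  ∫_0^6 4*x^4 dx = 31104/5.
  Sum: 31104/7 − 10368 + 31104/5 = 10368/35.
  ∫_0^6 (u')² dx = ∫_0^6 (x^4 - 8*x^3 + 16*x^2) dx. Term by term:
    ∫_0^6 x^4 dx = 7776/5;  ∫_0^6 -8*x^3 dx = -2592;  ∫_0^6 16*x^2 dx = 1152.
  Sum: 7776/5 − 2592 + 1152 = 576/5.
∫_0^6 u² dx = 10368/35, so ||u||_L² = 72*sqrt(70)/35.
∫_0^6 (u')² dx = 576/5, so ||u'||_L² = 24*sqrt(5)/5.
Ratio ||u||_L² / ||u'||_L² = 3*sqrt(14)/7.
Sharp Poincaré constant on H^1_0(0, 6) is C_P = L/π = 6/π, achieved by sin(π/6·x).
A polynomial bump cannot attain the sharp Poincaré constant (only the first sine eigenfunction does), so the ratio is strictly less than C_P, consistent with ||u||_L² ≤ C_P ||u'||_L².


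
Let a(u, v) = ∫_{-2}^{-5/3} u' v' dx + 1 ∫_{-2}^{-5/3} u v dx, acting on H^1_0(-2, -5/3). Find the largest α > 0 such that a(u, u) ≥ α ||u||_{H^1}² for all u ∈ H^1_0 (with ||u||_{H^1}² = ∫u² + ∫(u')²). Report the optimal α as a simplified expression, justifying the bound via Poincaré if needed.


α = 1

Coercivity of a(·,·) on H^1_0(-2, -5/3) means a(u, u) ≥ α ||u||_{H^1}² for every u ∈ H^1_0.
The interval has length L = 1/3, and Poincaré/coercivity depend only on L. Here a(u, u) = ∫(u')² + (1)·∫u².
Here c = 1 ≥ 1, so a(u,u) = ∫(u')² + c∫u² ≥ ∫(u')² + ∫u² = ||u||_{H^1}², i.e. α = 1 works. No larger α is possible: a(u,u) ≥ α||u||_{H^1}² means (1−α)∫(u')² ≥ (α−c)∫u², and for the modes u_n = sin(nπ(x−x₀)/L) (x₀ the left endpoint) one has ∫u_n²/∫(u_n')² = (L/(nπ))² → 0, so a(u_n,u_n)/||u_n||_{H^1}² → 1. Hence the optimal constant is α = 1.
Therefore α = 1.


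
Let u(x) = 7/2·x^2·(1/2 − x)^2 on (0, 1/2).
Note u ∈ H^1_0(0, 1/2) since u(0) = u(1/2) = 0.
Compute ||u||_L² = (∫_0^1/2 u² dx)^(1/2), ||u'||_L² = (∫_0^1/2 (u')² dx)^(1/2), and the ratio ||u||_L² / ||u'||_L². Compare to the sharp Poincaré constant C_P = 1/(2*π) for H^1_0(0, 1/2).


||u||_L² / ||u'||_L² = sqrt(3)/12 < C_P = 1/(2*π).

u(x) = 7/2·x^2·(1/2 − x)^2, so u'(x) = 7*x*(2*x - 1)*(4*x - 1)/4.
u(x) = 7/2·x^2·(1/2 − x)^2 vanishes at x = 0 and x = 1/2, so u ∈ H^1_0(0, 1/2). Differentiate via the product rule and integrate the resulting polynomials term by term.
  ∫_0^1/2 u² dx = ∫_0^1/2 (49*x^8/4 - 49*x^7/2 + 147*x^6/8 - 49*x^5/8 + 49*x^4/64) dx. Term by term:
    ∫_0^1/2 49*x^8/4 dx = 49/18432;  ∫_0^1/2 -49*x^7/2 dx = -49/4096;  ∫_0^1/2 147*x^6/8 dx = 21/1024;
    ∫_0^1/2 -49*x^5/8 dx = -49/3072;  ∫_0^1/2 49*x^4/64 dx = 49/10240.
  Sum: 49/18432 − 49/4096 + 21/1024 − 49/3072 + 49/10240 = 7/184320.
  ∫_0^1/2 (u')² dx = ∫_0^1/2 (196*x^6 - 294*x^5 + 637*x^4/4 - 147*x^3/4 + 49*x^2/16) dx. Term by term:
    ∫_0^1/2 196*x^6 dx = 7/32;  ∫_0^1/2 -294*x^5 dx = -49/64;  ∫_0^1/2 637*x^4/4 dx = 637/640;
    ∫_0^1/2 -147*x^3/4 dx = -147/256;  ∫_0^1/2 49*x^2/16 dx = 49/384.
  Sum: 7/32 − 49/64 + 637/640 − 147/256 + 49/384 = 7/3840.
∫_0^1/2 u² dx = 7/184320, so ||u||_L² = sqrt(35)/960.
∫_0^1/2 (u')² dx = 7/3840, so ||u'||_L² = sqrt(105)/240.
Ratio ||u||_L² / ||u'||_L² = sqrt(3)/12.
Sharp Poincaré constant on H^1_0(0, 1/2) is C_P = L/π = 1/(2*π), achieved by sin(2*π·x).
A polynomial bump cannot attain the sharp Poincaré constant (only the first sine eigenfunction does), so the ratio is strictly less than C_P, consistent with ||u||_L² ≤ C_P ||u'||_L².


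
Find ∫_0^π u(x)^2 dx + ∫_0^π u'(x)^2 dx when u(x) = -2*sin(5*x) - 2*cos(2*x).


||u||_{H^1(0,π)}^2 = 400/21 + 62*π

u'(x) = 4*sin(2*x) - 10*cos(5*x).
Expand u² and (u')² and integrate term by term on (0, π), using: for integers n ≥ 1, ∫_0^π sin²(nx) dx = ∫_0^π cos²(nx) dx = π/2; for n ≠ n', ∫_0^π sin(nx)sin(n'x) dx = ∫_0^π cos(nx)cos(n'x) dx = 0; and by product-to-sum, ∫_0^π sin(nx)cos(n'x) dx = ½∫_0^π [sin((n+n')x) + sin((n−n')x)] dx, which is 0 when n+n' is even and 2n/(n²−n'²) when n+n' is odd (it need not vanish on (0, π)).
  u² squared terms: (-2)²·∫cos(2x)² dx = 4·π/2 = 2*π;  (-2)²·∫sin(5x)² dx = 4·π/2 = 2*π.
  u² cross terms: 2·(-2)·(-2)·∫cos(2x)·sin(5x) dx = 8·(10/21) = 80/21.
  So ∫_0^π u² dx = 2*π + 2*π + 80/21 = 80/21 + 4*π.
  (u')² squared terms: (-10)²·∫cos(5x)² dx = 100·π/2 = 50*π;  (4)²·∫sin(2x)² dx = 16·π/2 = 8*π.
  (u')² cross terms: 2·(-10)·(4)·∫cos(5x)·sin(2x) dx = -80·(-4/21) = 320/21.
  So ∫_0^π (u')² dx = 50*π + 8*π + 320/21 = 320/21 + 58*π.
||u||_{H^1}^2 = (80/21 + 4*π) + (320/21 + 58*π) = 400/21 + 62*π.


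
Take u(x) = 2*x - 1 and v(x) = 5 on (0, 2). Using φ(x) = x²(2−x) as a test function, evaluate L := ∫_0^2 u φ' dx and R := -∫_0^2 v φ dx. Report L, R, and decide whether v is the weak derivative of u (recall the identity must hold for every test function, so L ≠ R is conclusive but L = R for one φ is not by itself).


LHS = -8/3, RHS = -20/3. No, v is not the weak derivative of u.

u(x) = 2*x - 1, classical derivative u'(x) = 2.
φ(x) = x²(2−x), so φ'(x) = x*(4 - 3*x).
Note φ(0) = φ(2) = 0, so the boundary term u·φ vanishes.
LHS = ∫_0^2 u(x) φ'(x) dx = ∫_0^2 (-6*x^3 + 11*x^2 - 4*x) dx. Term by term:
  ∫_0^2 -6*x^3 dx = -24;  ∫_0^2 11*x^2 dx = 88/3;  ∫_0^2 -4*x dx = -8.
Sum: -24 + 88/3 − 8 = -8/3.
So LHS = -8/3.
∫_0^2 v(x) φ(x) dx = ∫_0^2 (-5*x^3 + 10*x^2) dx. Term by term:
  ∫_0^2 -5*x^3 dx = -20;  ∫_0^2 10*x^2 dx = 80/3.
Sum: -20 + 80/3 = 20/3.
So RHS = -∫_0^2 v(x) φ(x) dx = -20/3.
LHS − RHS = 4 ≠ 0, so the identity fails.
(For a valid weak derivative the identity must hold for EVERY test function, in particular this one. The failure shows v is NOT the weak derivative of u.)
Correct weak derivative would be u'(x) = 2.


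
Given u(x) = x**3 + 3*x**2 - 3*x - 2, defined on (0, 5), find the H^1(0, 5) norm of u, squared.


||u||_{H^1}^2 = 516085/14

The H^1 norm (squared) on an interval (0, L) is
  ||u||_{H^1}^2 = ∫_0^L u(x)^2 dx + ∫_0^L u'(x)^2 dx.
Compute u'(x) = 3*x**2 + 6*x - 3.
Then u(x)^2 = x**6 + 6*x**5 + 3*x**4 - 22*x**3 - 3*x**2 + 12*x + 4 and u'(x)^2 = 9*x**4 + 36*x**3 + 18*x**2 - 36*x + 9.
Integrate each monomial from 0 to 5 using ∫_0^5 c·x^n dx = c·5^(n+1)/(n+1):
  ∫_0^5 u(x)^2 dx = ∫_0^5 (x^6 + 6*x^5 + 3*x^4 - 22*x^3 - 3*x^2 + 12*x + 4) dx. Term by term:
    ∫_0^5 x^6 dx = 78125/7;  ∫_0^5 6*x^5 dx = 15625;  ∫_0^5 3*x^4 dx = 1875;
    ∫_0^5 -22*x^3 dx = -6875/2;  ∫_0^5 -3*x^2 dx = -125;  ∫_0^5 12*x dx = 150;
    ∫_0^5 4 dx = 20.
  Sum: 78125/7 + 15625 + 1875 − 6875/2 − 125 + 150 + 20 = 353755/14.
  ∫_0^5 u'(x)^2 dx = ∫_0^5 (9*x^4 + 36*x^3 + 18*x^2 - 36*x + 9) dx. Term by term:
    ∫_0^5 9*x^4 dx = 5625;  ∫_0^5 36*x^3 dx = 5625;  ∫_0^5 18*x^2 dx = 750;
    ∫_0^5 -36*x dx = -450;  ∫_0^5 9 dx = 45.
  Sum: 5625 + 5625 + 750 − 450 + 45 = 11595.
Adding: ||u||_{H^1}^2 = 353755/14 + 11595 = 516085/14.


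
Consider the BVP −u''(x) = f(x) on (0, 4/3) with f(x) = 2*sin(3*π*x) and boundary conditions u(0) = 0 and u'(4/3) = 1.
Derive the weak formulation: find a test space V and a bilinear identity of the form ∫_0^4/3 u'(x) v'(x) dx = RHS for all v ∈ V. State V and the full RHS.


V = {v ∈ H^1(0, 4/3) : v(0) = 0} (test functions vanish at x = 0 where u is specified); weak form: ∫_0^4/3 u'v' dx = ∫_0^4/3 (2*sin(3*π*x)) v dx + v(4/3) for all v ∈ V.

Multiply both sides by a test function v and integrate from 0 to 4/3:
  ∫_0^4/3 −u''(x) v(x) dx = ∫_0^4/3 f(x) v(x) dx.
Integrate the LHS by parts once:
  ∫_0^4/3 −u'' v dx = −[u'(x) v(x)]_0^4/3 + ∫_0^4/3 u'(x) v'(x) dx.
Thus ∫_0^4/3 u'(x) v'(x) dx = ∫_0^4/3 f(x) v(x) dx + [u'(x) v(x)]_0^4/3.
Choose V so that boundary terms are either known or forced to vanish.
Mixed BC: u(0) = 0 (Dirichlet) and u'(4/3) = 1 (Neumann). Define V = {v ∈ H^1(0, 4/3) : v(0) = 0}. Then [u' v]_0^4/3 = u'(4/3)·v(4/3) − u'(0)·0 = v(4/3).
Weak formulation: find u (satisfying any essential BC) such that ∫_0^4/3 u'(x) v'(x) dx = ∫_0^4/3 f v dx + v(4/3) for all v ∈ V (Dirichlet at 0 absorbed into V; Neumann datum at x = 4/3 contributes the boundary term).
Substituting f(x) = 2*sin(3*π*x), the right-hand side is ∫_0^4/3 (2*sin(3*π*x)) v dx + v(4/3).


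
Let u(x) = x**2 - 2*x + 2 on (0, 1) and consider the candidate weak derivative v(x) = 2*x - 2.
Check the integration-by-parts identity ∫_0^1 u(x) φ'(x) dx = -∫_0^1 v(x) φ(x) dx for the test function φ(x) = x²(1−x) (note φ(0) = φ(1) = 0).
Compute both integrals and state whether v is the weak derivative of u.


LHS = 1/15, RHS = 1/15. Yes, v = u' weakly.

u(x) = x**2 - 2*x + 2, classical derivative u'(x) = 2*x - 2.
φ(x) = x²(1−x), so φ'(x) = x*(2 - 3*x).
Note φ(0) = φ(1) = 0, so the boundary term u·φ vanishes.
LHS = ∫_0^1 u(x) φ'(x) dx = ∫_0^1 (-3*x^4 + 8*x^3 - 10*x^2 + 4*x) dx. Term by term:
  ∫_0^1 -3*x^4 dx = -3/5;  ∫_0^1 8*x^3 dx = 2;  ∫_0^1 -10*x^2 dx = -10/3;
  ∫_0^1 4*x dx = 2.
Sum: -3/5 + 2 − 10/3 + 2 = 1/15.
So LHS = 1/15.
∫_0^1 v(x) φ(x) dx = ∫_0^1 (-2*x^4 + 4*x^3 - 2*x^2) dx. Term by term:
  ∫_0^1 -2*x^4 dx = -2/5;  ∫_0^1 4*x^3 dx = 1;  ∫_0^1 -2*x^2 dx = -2/3.
Sum: -2/5 + 1 − 2/3 = -1/15.
So RHS = -∫_0^1 v(x) φ(x) dx = 1/15.
LHS = RHS, so the identity holds for this test φ.
Moreover u is smooth here and v(x) = u'(x) = 2*x - 2 pointwise, so the identity holds for every test function. Hence v is the weak derivative of u.


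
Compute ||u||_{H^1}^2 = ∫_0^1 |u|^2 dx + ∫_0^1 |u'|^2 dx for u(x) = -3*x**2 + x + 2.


||u||_{H^1}^2 = 289/30

The H^1 norm (squared) on an interval (0, L) is
  ||u||_{H^1}^2 = ∫_0^L u(x)^2 dx + ∫_0^L u'(x)^2 dx.
Compute u'(x) = 1 - 6*x.
Then u(x)^2 = 9*x**4 - 6*x**3 - 11*x**2 + 4*x + 4 and u'(x)^2 = 36*x**2 - 12*x + 1.
Integrate each monomial from 0 to 1 using ∫_0^1 c·x^n dx = c·1^(n+1)/(n+1):
  ∫_0^1 u(x)^2 dx = ∫_0^1 (9*x^4 - 6*x^3 - 11*x^2 + 4*x + 4) dx. Term by term:
    ∫_0^1 9*x^4 dx = 9/5;  ∫_0^1 -6*x^3 dx = -3/2;  ∫_0^1 -11*x^2 dx = -11/3;
    ∫_0^1 4*x dx = 2;  ∫_0^1 4 dx = 4.
  Sum: 9/5 − 3/2 − 11/3 + 2 + 4 = 79/30.
  ∫_0^1 u'(x)^2 dx = ∫_0^1 (36*x^2 - 12*x + 1) dx. Term by term:
    ∫_0^1 36*x^2 dx = 12;  ∫_0^1 -12*x dx = -6;  ∫_0^1 1 dx = 1.
  Sum: 12 − 6 + 1 = 7.
Adding: ||u||_{H^1}^2 = 79/30 + 7 = 289/30.


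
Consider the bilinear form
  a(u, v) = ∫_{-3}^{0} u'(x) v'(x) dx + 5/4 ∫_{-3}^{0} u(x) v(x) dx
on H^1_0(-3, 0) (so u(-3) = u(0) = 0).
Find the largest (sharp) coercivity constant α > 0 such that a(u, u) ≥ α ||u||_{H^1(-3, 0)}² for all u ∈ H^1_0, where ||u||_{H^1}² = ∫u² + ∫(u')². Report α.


α = 1

Coercivity of a(·,·) on H^1_0(-3, 0) means a(u, u) ≥ α ||u||_{H^1}² for every u ∈ H^1_0.
The interval has length L = 3, and Poincaré/coercivity depend only on L. Here a(u, u) = ∫(u')² + (5/4)·∫u².
Here c = 5/4 ≥ 1, so a(u,u) = ∫(u')² + c∫u² ≥ ∫(u')² + ∫u² = ||u||_{H^1}², i.e. α = 1 works. No larger α is possible: a(u,u) ≥ α||u||_{H^1}² means (1−α)∫(u')² ≥ (α−c)∫u², and for the modes u_n = sin(nπ(x−x₀)/L) (x₀ the left endpoint) one has ∫u_n²/∫(u_n')² = (L/(nπ))² → 0, so a(u_n,u_n)/||u_n||_{H^1}² → 1. Hence the optimal constant is α = 1.
Therefore α = 1.


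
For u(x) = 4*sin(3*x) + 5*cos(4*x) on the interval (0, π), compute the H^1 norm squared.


||u||_{H^1(0,π)}^2 = -4080/7 + 585*π/2

u'(x) = -20*sin(4*x) + 12*cos(3*x).
Expand u² and (u')² and integrate term by term on (0, π), using: for integers n ≥ 1, ∫_0^π sin²(nx) dx = ∫_0^π cos²(nx) dx = π/2; for n ≠ n', ∫_0^π sin(nx)sin(n'x) dx = ∫_0^π cos(nx)cos(n'x) dx = 0; and by product-to-sum, ∫_0^π sin(nx)cos(n'x) dx = ½∫_0^π [sin((n+n')x) + sin((n−n')x)] dx, which is 0 when n+n' is even and 2n/(n²−n'²) when n+n' is odd (it need not vanish on (0, π)).
  u² squared terms: (4)²·∫sin(3x)² dx = 16·π/2 = 8*π;  (5)²·∫cos(4x)² dx = 25·π/2 = 25*π/2.
  u² cross terms: 2·(4)·(5)·∫sin(3x)·cos(4x) dx = 40·(-6/7) = -240/7.
  So ∫_0^π u² dx = 8*π + 25*π/2 − 240/7 = -240/7 + 41*π/2.
  (u')² squared terms: (-20)²·∫sin(4x)² dx = 400·π/2 = 200*π;  (12)²·∫cos(3x)² dx = 144·π/2 = 72*π.
  (u')² cross terms: 2·(-20)·(12)·∫sin(4x)·cos(3x) dx = -480·(8/7) = -3840/7.
  So ∫_0^π (u')² dx = 200*π + 72*π − 3840/7 = -3840/7 + 272*π.
||u||_{H^1}^2 = (-240/7 + 41*π/2) + (-3840/7 + 272*π) = -4080/7 + 585*π/2.


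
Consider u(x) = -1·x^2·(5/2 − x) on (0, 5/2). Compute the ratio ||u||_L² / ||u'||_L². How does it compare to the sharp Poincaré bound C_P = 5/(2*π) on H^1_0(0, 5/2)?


||u||_L² / ||u'||_L² = 5*sqrt(14)/28 < C_P = 5/(2*π).

u(x) = -1·x^2·(5/2 − x), so u'(x) = x*(3*x - 5).
u(x) = -1·x^2·(5/2 − x) vanishes at x = 0 and x = 5/2, so u ∈ H^1_0(0, 5/2). Differentiate via the product rule and integrate the resulting polynomials term by term.
  ∫_0^5/2 u² dx = ∫_0^5/2 (x^6 - 5*x^5 + 25*x^4/4) dx. Term by term:
    ∫_0^5/2 x^6 dx = 78125/896;  ∫_0^5/2 -5*x^5 dx = -78125/384;  ∫_0^5/2 25*x^4/4 dx = 15625/128.
  Sum: 78125/896 − 78125/384 + 15625/128 = 15625/2688.
  ∫_0^5/2 (u')² dx = ∫_0^5/2 (9*x^4 - 30*x^3 + 25*x^2) dx. Term by term:
    ∫_0^5/2 9*x^4 dx = 5625/32;  ∫_0^5/2 -30*x^3 dx = -9375/32;  ∫_0^5/2 25*x^2 dx = 3125/24.
  Sum: 5625/32 − 9375/32 + 3125/24 = 625/48.
∫_0^5/2 u² dx = 15625/2688, so ||u||_L² = 125*sqrt(42)/336.
∫_0^5/2 (u')² dx = 625/48, so ||u'||_L² = 25*sqrt(3)/12.
Ratio ||u||_L² / ||u'||_L² = 5*sqrt(14)/28.
Sharp Poincaré constant on H^1_0(0, 5/2) is C_P = L/π = 5/(2*π), achieved by sin(2*π/5·x).
A polynomial bump cannot attain the sharp Poincaré constant (only the first sine eigenfunction does), so the ratio is strictly less than C_P, consistent with ||u||_L² ≤ C_P ||u'||_L².


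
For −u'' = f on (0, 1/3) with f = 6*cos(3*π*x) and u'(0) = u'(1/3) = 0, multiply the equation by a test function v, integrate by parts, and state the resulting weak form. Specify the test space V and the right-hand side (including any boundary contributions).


V = H^1(0, 1/3) (no boundary constraint on v; u is determined up to an additive constant); weak form: ∫_0^1/3 u'v' dx = ∫_0^1/3 (6*cos(3*π*x)) v dx for all v ∈ V.

Multiply both sides by a test function v and integrate from 0 to 1/3:
  ∫_0^1/3 −u''(x) v(x) dx = ∫_0^1/3 f(x) v(x) dx.
Integrate the LHS by parts once:
  ∫_0^1/3 −u'' v dx = −[u'(x) v(x)]_0^1/3 + ∫_0^1/3 u'(x) v'(x) dx.
Thus ∫_0^1/3 u'(x) v'(x) dx = ∫_0^1/3 f(x) v(x) dx + [u'(x) v(x)]_0^1/3.
Choose V so that boundary terms are either known or forced to vanish.
u has homogeneous Neumann: u'(0) = u'(1/3) = 0. So [u' v]_0^1/3 = 0·v(1/3) − 0·v(0) = 0 for any v; take V = H^1(0, 1/3).
Weak formulation: find u (satisfying any essential BC) such that ∫_0^1/3 u'(x) v'(x) dx = ∫_0^1/3 f v dx for all v ∈ V (homogeneous Neumann, so boundary terms vanish).
Substituting f(x) = 6*cos(3*π*x), the right-hand side is ∫_0^1/3 (6*cos(3*π*x)) v dx.
Compatibility check (pure Neumann): taking v ≡ 1 ∈ V gives 0 = ∫_0^1/3 f dx + (0) − (0), i.e. ∫_0^1/3 f dx must equal u'(0) − u'(1/3) = 0. Indeed ∫_0^1/3 (6*cos(3*π*x)) dx = 0, so the data are compatible. The solution is then unique only up to an additive constant (fix it e.g. by requiring ∫_0^1/3 u dx = 0).


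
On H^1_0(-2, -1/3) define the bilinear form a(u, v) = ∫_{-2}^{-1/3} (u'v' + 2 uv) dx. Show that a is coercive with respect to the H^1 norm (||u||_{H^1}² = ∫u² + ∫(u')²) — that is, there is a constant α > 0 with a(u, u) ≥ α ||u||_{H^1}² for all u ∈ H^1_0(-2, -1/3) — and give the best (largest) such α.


α = 1

Coercivity of a(·,·) on H^1_0(-2, -1/3) means a(u, u) ≥ α ||u||_{H^1}² for every u ∈ H^1_0.
The interval has length L = 5/3, and Poincaré/coercivity depend only on L. Here a(u, u) = ∫(u')² + (2)·∫u².
Here c = 2 ≥ 1, so a(u,u) = ∫(u')² + c∫u² ≥ ∫(u')² + ∫u² = ||u||_{H^1}², i.e. α = 1 works. No larger α is possible: a(u,u) ≥ α||u||_{H^1}² means (1−α)∫(u')² ≥ (α−c)∫u², and for the modes u_n = sin(nπ(x−x₀)/L) (x₀ the left endpoint) one has ∫u_n²/∫(u_n')² = (L/(nπ))² → 0, so a(u_n,u_n)/||u_n||_{H^1}² → 1. Hence the optimal constant is α = 1.
Therefore α = 1.


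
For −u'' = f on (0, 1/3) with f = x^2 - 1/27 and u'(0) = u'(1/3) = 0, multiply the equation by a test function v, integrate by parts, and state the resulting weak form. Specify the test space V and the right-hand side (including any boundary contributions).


V = H^1(0, 1/3) (no boundary constraint on v; u is determined up to an additive constant); weak form: ∫_0^1/3 u'v' dx = ∫_0^1/3 (x^2 - 1/27) v dx for all v ∈ V.

Multiply both sides by a test function v and integrate from 0 to 1/3:
  ∫_0^1/3 −u''(x) v(x) dx = ∫_0^1/3 f(x) v(x) dx.
Integrate the LHS by parts once:
  ∫_0^1/3 −u'' v dx = −[u'(x) v(x)]_0^1/3 + ∫_0^1/3 u'(x) v'(x) dx.
Thus ∫_0^1/3 u'(x) v'(x) dx = ∫_0^1/3 f(x) v(x) dx + [u'(x) v(x)]_0^1/3.
Choose V so that boundary terms are either known or forced to vanish.
u has homogeneous Neumann: u'(0) = u'(1/3) = 0. So [u' v]_0^1/3 = 0·v(1/3) − 0·v(0) = 0 for any v; take V = H^1(0, 1/3).
Weak formulation: find u (satisfying any essential BC) such that ∫_0^1/3 u'(x) v'(x) dx = ∫_0^1/3 f v dx for all v ∈ V (homogeneous Neumann, so boundary terms vanish).
Substituting f(x) = x^2 - 1/27, the right-hand side is ∫_0^1/3 (x^2 - 1/27) v dx.
Compatibility check (pure Neumann): taking v ≡ 1 ∈ V gives 0 = ∫_0^1/3 f dx + (0) − (0), i.e. ∫_0^1/3 f dx must equal u'(0) − u'(1/3) = 0. Indeed ∫_0^1/3 (x^2 - 1/27) dx = 0, so the data are compatible. The solution is then unique only up to an additive constant (fix it e.g. by requiring ∫_0^1/3 u dx = 0).


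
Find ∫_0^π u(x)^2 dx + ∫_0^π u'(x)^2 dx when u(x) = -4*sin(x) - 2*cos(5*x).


||u||_{H^1(0,π)}^2 = 68*π

u'(x) = 10*sin(5*x) - 4*cos(x).
Expand u² and (u')² and integrate term by term on (0, π), using: for integers n ≥ 1, ∫_0^π sin²(nx) dx = ∫_0^π cos²(nx) dx = π/2; for n ≠ n', ∫_0^π sin(nx)sin(n'x) dx = ∫_0^π cos(nx)cos(n'x) dx = 0; and by product-to-sum, ∫_0^π sin(nx)cos(n'x) dx = ½∫_0^π [sin((n+n')x) + sin((n−n')x)] dx, which is 0 when n+n' is even and 2n/(n²−n'²) when n+n' is odd (it need not vanish on (0, π)).
  u² squared terms: (-4)²·∫sin(x)² dx = 16·π/2 = 8*π;  (-2)²·∫cos(5x)² dx = 4·π/2 = 2*π.
  u² cross terms: 2·(-4)·(-2)·∫sin(x)·cos(5x) dx = 16·(0) = 0.
  So ∫_0^π u² dx = 8*π + 2*π + 0 = 10*π.
  (u')² squared terms: (-4)²·∫cos(x)² dx = 16·π/2 = 8*π;  (10)²·∫sin(5x)² dx = 100·π/2 = 50*π.
  (u')² cross terms: 2·(-4)·(10)·∫cos(x)·sin(5x) dx = -80·(0) = 0.
  So ∫_0^π (u')² dx = 8*π + 50*π + 0 = 58*π.
||u||_{H^1}^2 = (10*π) + (58*π) = 68*π.


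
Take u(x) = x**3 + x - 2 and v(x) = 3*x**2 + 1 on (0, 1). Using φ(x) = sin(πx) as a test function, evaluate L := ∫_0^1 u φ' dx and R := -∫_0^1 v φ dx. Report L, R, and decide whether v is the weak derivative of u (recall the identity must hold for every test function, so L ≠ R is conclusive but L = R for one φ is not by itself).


LHS = -5/π + 12/π^3, RHS = -5/π + 12/π^3. Yes, v = u' weakly.

u(x) = x**3 + x - 2, classical derivative u'(x) = 3*x**2 + 1.
φ(x) = sin(πx), so φ'(x) = π*cos(π*x).
Note φ(0) = φ(1) = 0, so the boundary term u·φ vanishes.
LHS = ∫_0^1 u(x) φ'(x) dx = ∫_0^1 (π*x^3*cos(π*x) + π*x*cos(π*x) - 2*π*cos(π*x)) dx. Term by term:
  ∫_0^1 -2*π*cos(π*x) dx = 0;  ∫_0^1 π*x*cos(π*x) dx = -2/π;  ∫_0^1 π*x^3*cos(π*x) dx = -3/π + 12/π^3.
Sum: 0 − 2/π + -3/π + 12/π^3 = -5/π + 12/π^3.
So LHS = -5/π + 12/π^3.
∫_0^1 v(x) φ(x) dx = ∫_0^1 (3*x^2*sin(π*x) + sin(π*x)) dx. Term by term:
  ∫_0^1 3*x^2*sin(π*x) dx = -12/π^3 + 3/π;  ∫_0^1 sin(π*x) dx = 2/π.
Sum: -12/π^3 + 3/π + 2/π = -12/π^3 + 5/π.
So RHS = -∫_0^1 v(x) φ(x) dx = -5/π + 12/π^3.
LHS = RHS, so the identity holds for this test φ.
Moreover u is smooth here and v(x) = u'(x) = 3*x**2 + 1 pointwise, so the identity holds for every test function. Hence v is the weak derivative of u.


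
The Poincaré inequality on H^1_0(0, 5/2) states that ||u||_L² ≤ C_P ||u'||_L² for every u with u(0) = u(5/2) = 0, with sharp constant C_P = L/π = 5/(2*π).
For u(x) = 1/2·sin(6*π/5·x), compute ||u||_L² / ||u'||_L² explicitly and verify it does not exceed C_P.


||u||_L² / ||u'||_L² = 5/(6*π) < C_P = 5/(2*π).

u(x) = 1/2·sin(6*π/5·x), so u'(x) = 3*π*cos(6*π*x/5)/5.
Writing u(x) = A·sin(kπx/L) with A = 1/2 and k = 3, use ∫_0^L sin²(kπx/L) dx = L/2 and ∫_0^L cos²(kπx/L) dx = L/2.
u² = 1/4·sin²(6*π/5·x) and (u')² = 9*π^2/25·cos²(6*π/5·x), and each of sin², cos² integrates to L/2 = 5/4 over (0, 5/2).
∫_0^5/2 u² dx = 5/16, so ||u||_L² = sqrt(5)/4.
∫_0^5/2 (u')² dx = 9*π^2/20, so ||u'||_L² = 3*sqrt(5)*π/10.
Ratio ||u||_L² / ||u'||_L² = 5/(6*π).
Sharp Poincaré constant on H^1_0(0, 5/2) is C_P = L/π = 5/(2*π), achieved by sin(2*π/5·x).
This is the k = 3 harmonic; the ratio L/(kπ) is strictly less than C_P = L/π, consistent with the sharp inequality ||u||_L² ≤ C_P ||u'||_L².


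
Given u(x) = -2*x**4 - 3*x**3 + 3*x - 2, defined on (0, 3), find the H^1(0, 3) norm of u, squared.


||u||_{H^1}^2 = 4181547/70

The H^1 norm (squared) on an interval (0, L) is
  ||u||_{H^1}^2 = ∫_0^L u(x)^2 dx + ∫_0^L u'(x)^2 dx.
Compute u'(x) = -8*x**3 - 9*x**2 + 3.
Then u(x)^2 = 4*x**8 + 12*x**7 + 9*x**6 - 12*x**5 - 10*x**4 + 12*x**3 + 9*x**2 - 12*x + 4 and u'(x)^2 = 64*x**6 + 144*x**5 + 81*x**4 - 48*x**3 - 54*x**2 + 9.
Integrate each monomial from 0 to 3 using ∫_0^3 c·x^n dx = c·3^(n+1)/(n+1):
  ∫_0^3 u(x)^2 dx = ∫_0^3 (4*x^8 + 12*x^7 + 9*x^6 - 12*x^5 - 10*x^4 + 12*x^3 + 9*x^2 - 12*x + 4) dx. Term by term:
    ∫_0^3 4*x^8 dx = 8748;  ∫_0^3 12*x^7 dx = 19683/2;  ∫_0^3 9*x^6 dx = 19683/7;
    ∫_0^3 -12*x^5 dx = -1458;  ∫_0^3 -10*x^4 dx = -486;  ∫_0^3 12*x^3 dx = 243;
    ∫_0^3 9*x^2 dx = 81;  ∫_0^3 -12*x dx = -54;  ∫_0^3 4 dx = 12.
  Sum: 8748 + 19683/2 + 19683/7 − 1458 − 486 + 243 + 81 − 54 + 12 = 276351/14.
  ∫_0^3 u'(x)^2 dx = ∫_0^3 (64*x^6 + 144*x^5 + 81*x^4 - 48*x^3 - 54*x^2 + 9) dx. Term by term:
    ∫_0^3 64*x^6 dx = 139968/7;  ∫_0^3 144*x^5 dx = 17496;  ∫_0^3 81*x^4 dx = 19683/5;
    ∫_0^3 -48*x^3 dx = -972;  ∫_0^3 -54*x^2 dx = -486;  ∫_0^3 9 dx = 27.
  Sum: 139968/7 + 17496 + 19683/5 − 972 − 486 + 27 = 1399896/35.
Adding: ||u||_{H^1}^2 = 276351/14 + 1399896/35 = 4181547/70.


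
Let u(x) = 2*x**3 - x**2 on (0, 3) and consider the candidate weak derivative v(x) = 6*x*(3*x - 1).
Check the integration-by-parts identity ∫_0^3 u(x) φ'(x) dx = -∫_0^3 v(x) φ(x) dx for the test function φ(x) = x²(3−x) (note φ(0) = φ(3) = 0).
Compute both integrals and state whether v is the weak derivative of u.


LHS = -243/2, RHS = -729/2. No, v is not the weak derivative of u.

u(x) = 2*x**3 - x**2, classical derivative u'(x) = 6*x**2 - 2*x.
φ(x) = x²(3−x), so φ'(x) = 3*x*(2 - x).
Note φ(0) = φ(3) = 0, so the boundary term u·φ vanishes.
LHS = ∫_0^3 u(x) φ'(x) dx = ∫_0^3 (-6*x^5 + 15*x^4 - 6*x^3) dx. Term by term:
  ∫_0^3 -6*x^5 dx = -729;  ∫_0^3 15*x^4 dx = 729;  ∫_0^3 -6*x^3 dx = -243/2.
Sum: -729 + 729 − 243/2 = -243/2.
So LHS = -243/2.
∫_0^3 v(x) φ(x) dx = ∫_0^3 (-18*x^5 + 60*x^4 - 18*x^3) dx. Term by term:
  ∫_0^3 -18*x^5 dx = -2187;  ∫_0^3 60*x^4 dx = 2916;  ∫_0^3 -18*x^3 dx = -729/2.
Sum: -2187 + 2916 − 729/2 = 729/2.
So RHS = -∫_0^3 v(x) φ(x) dx = -729/2.
LHS − RHS = 243 ≠ 0, so the identity fails.
(For a valid weak derivative the identity must hold for EVERY test function, in particular this one. The failure shows v is NOT the weak derivative of u.)
Correct weak derivative would be u'(x) = 6*x**2 - 2*x.


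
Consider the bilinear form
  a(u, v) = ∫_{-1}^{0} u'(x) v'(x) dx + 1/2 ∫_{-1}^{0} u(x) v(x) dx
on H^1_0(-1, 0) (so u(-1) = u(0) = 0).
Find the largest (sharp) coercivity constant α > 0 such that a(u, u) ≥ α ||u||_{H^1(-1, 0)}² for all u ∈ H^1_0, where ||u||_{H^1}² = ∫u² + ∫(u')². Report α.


α = (1/2 + π^2)/(1 + π^2)

Coercivity of a(·,·) on H^1_0(-1, 0) means a(u, u) ≥ α ||u||_{H^1}² for every u ∈ H^1_0.
The interval has length L = 1, and Poincaré/coercivity depend only on L. Here a(u, u) = ∫(u')² + (1/2)·∫u².
Here 0 < c = 1/2 < 1. The condition a(u,u) ≥ α||u||_{H^1}² reads (1−α)∫(u')² ≥ (α−c)∫u². Any admissible α is ≤ 1 (rapidly oscillating u have ∫u²/∫(u')² → 0), and α = 1 would force 0 ≥ (1−c)∫u², impossible since c < 1; so 1−α > 0. By the sharp Poincaré inequality on H^1_0 of an interval of length L, ∫(u')² ≥ (π/L)²∫u² with equality for the first sine mode sin(π(x−x₀)/L) (x₀ the left endpoint), so the inequality holds for all u iff (1−α)(π/L)² ≥ α − c, i.e. α ≤ ((π/L)² + c)/((π/L)² + 1) = (1 + c(L/π)²)/(1 + (L/π)²). With (π/L)² = π^2 and c = 1/2, the largest admissible constant is α = ((π/L)² + c)/((π/L)² + 1).
Simplifying, α = (1/2 + π^2)/(1 + π^2).


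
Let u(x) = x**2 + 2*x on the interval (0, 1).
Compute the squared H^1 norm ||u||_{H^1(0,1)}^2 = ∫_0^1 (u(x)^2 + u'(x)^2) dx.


||u||_{H^1}^2 = 178/15

The H^1 norm (squared) on an interval (0, L) is
  ||u||_{H^1}^2 = ∫_0^L u(x)^2 dx + ∫_0^L u'(x)^2 dx.
Compute u'(x) = 2*x + 2.
Then u(x)^2 = x**4 + 4*x**3 + 4*x**2 and u'(x)^2 = 4*x**2 + 8*x + 4.
Integrate each monomial from 0 to 1 using ∫_0^1 c·x^n dx = c·1^(n+1)/(n+1):
  ∫_0^1 u(x)^2 dx = ∫_0^1 (x^4 + 4*x^3 + 4*x^2) dx. Term by term:
    ∫_0^1 x^4 dx = 1/5;  ∫_0^1 4*x^3 dx = 1;  ∫_0^1 4*x^2 dx = 4/3.
  Sum: 1/5 + 1 + 4/3 = 38/15.
  ∫_0^1 u'(x)^2 dx = ∫_0^1 (4*x^2 + 8*x + 4) dx. Term by term:
    ∫_0^1 4*x^2 dx = 4/3;  ∫_0^1 8*x dx = 4;  ∫_0^1 4 dx = 4.
  Sum: 4/3 + 4 + 4 = 28/3.
Adding: ||u||_{H^1}^2 = 38/15 + 28/3 = 178/15.


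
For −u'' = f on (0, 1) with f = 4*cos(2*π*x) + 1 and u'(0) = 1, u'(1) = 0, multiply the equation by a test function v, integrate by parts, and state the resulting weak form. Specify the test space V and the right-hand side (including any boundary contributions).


V = H^1(0, 1) (v unrestricted at boundary; u is determined up to an additive constant); weak form: ∫_0^1 u'v' dx = ∫_0^1 (4*cos(2*π*x) + 1) v dx − v(0) for all v ∈ V.

Multiply both sides by a test function v and integrate from 0 to 1:
  ∫_0^1 −u''(x) v(x) dx = ∫_0^1 f(x) v(x) dx.
Integrate the LHS by parts once:
  ∫_0^1 −u'' v dx = −[u'(x) v(x)]_0^1 + ∫_0^1 u'(x) v'(x) dx.
Thus ∫_0^1 u'(x) v'(x) dx = ∫_0^1 f(x) v(x) dx + [u'(x) v(x)]_0^1.
Choose V so that boundary terms are either known or forced to vanish.
u has inhomogeneous Neumann u'(0) = 1, u'(1) = 0. [u' v]_0^1 = (0)·v(1) − (1)·v(0) = − v(0). Take V = H^1(0, 1); boundary term becomes part of RHS.
Weak formulation: find u (satisfying any essential BC) such that ∫_0^1 u'(x) v'(x) dx = ∫_0^1 f v dx − v(0) for all v ∈ V (Neumann data are natural BCs: they enter the RHS as boundary terms).
Substituting f(x) = 4*cos(2*π*x) + 1, the right-hand side is ∫_0^1 (4*cos(2*π*x) + 1) v dx − v(0).
Compatibility check (pure Neumann): taking v ≡ 1 ∈ V gives 0 = ∫_0^1 f dx + (0) − (1), i.e. ∫_0^1 f dx must equal u'(0) − u'(1) = 1. Indeed ∫_0^1 (4*cos(2*π*x) + 1) dx = 1, so the data are compatible. The solution is then unique only up to an additive constant (fix it e.g. by requiring ∫_0^1 u dx = 0).
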